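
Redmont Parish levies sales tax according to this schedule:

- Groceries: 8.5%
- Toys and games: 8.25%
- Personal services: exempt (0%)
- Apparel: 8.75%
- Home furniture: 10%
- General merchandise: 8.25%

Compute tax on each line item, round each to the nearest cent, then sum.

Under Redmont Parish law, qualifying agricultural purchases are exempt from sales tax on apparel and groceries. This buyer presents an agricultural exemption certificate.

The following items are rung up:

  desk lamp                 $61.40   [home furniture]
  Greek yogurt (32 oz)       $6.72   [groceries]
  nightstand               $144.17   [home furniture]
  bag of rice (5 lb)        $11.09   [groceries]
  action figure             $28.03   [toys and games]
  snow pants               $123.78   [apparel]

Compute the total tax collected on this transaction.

Desk lamp $61.40: home furniture → 10% → $6.14
Greek yogurt (32 oz) $6.72: groceries, buyer-exempt → 0% → $0.00
Nightstand $144.17: home furniture → 10% → $14.42
Bag of rice (5 lb) $11.09: groceries, buyer-exempt → 0% → $0.00
Action figure $28.03: toys and games → 8.25% → $2.31
Snow pants $123.78: apparel, buyer-exempt → 0% → $0.00
Total tax = $6.14 + $14.42 + $2.31 = $22.87

$22.87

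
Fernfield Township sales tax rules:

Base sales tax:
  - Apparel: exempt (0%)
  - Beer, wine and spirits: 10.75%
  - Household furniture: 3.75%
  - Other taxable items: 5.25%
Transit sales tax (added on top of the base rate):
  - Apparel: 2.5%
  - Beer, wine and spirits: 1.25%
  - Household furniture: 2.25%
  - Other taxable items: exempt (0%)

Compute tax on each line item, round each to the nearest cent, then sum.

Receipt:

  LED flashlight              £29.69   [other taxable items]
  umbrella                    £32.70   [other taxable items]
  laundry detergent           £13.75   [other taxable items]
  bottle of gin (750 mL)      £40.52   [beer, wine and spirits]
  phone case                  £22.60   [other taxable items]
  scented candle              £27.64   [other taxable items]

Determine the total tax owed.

LED flashlight £29.69: other taxable items → 5.25% + 0% transit = 5.25% → £1.56
Umbrella £32.70: other taxable items → 5.25% + 0% transit = 5.25% → £1.72
Laundry detergent £13.75: other taxable items → 5.25% + 0% transit = 5.25% → £0.72
Bottle of gin (750 mL) £40.52: beer, wine and spirits → 10.75% + 1.25% transit = 12% → £4.86
Phone case £22.60: other taxable items → 5.25% + 0% transit = 5.25% → £1.19
Scented candle £27.64: other taxable items → 5.25% + 0% transit = 5.25% → £1.45
Total tax = £1.56 + £1.72 + £0.72 + £4.86 + £1.19 + £1.45 = £11.50

£11.50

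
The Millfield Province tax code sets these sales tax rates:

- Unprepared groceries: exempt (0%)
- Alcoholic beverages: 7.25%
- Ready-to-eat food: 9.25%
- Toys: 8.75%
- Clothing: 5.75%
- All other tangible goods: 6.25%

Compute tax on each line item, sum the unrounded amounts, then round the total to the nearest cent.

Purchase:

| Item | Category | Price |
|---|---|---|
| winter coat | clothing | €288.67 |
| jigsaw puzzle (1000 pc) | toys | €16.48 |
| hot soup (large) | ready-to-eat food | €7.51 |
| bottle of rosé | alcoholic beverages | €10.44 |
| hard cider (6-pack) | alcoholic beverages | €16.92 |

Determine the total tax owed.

€20.72

Winter coat €288.67: clothing → 5.75% → €16.598525
Jigsaw puzzle (1000 pc) €16.48: toys → 8.75% → €1.442
Hot soup (large) €7.51: ready-to-eat food → 9.25% → €0.694675
Bottle of rosé €10.44: alcoholic beverages → 7.25% → €0.7569
Hard cider (6-pack) €16.92: alcoholic beverages → 7.25% → €1.2267
Unrounded tax sum = €20.7188 → €20.72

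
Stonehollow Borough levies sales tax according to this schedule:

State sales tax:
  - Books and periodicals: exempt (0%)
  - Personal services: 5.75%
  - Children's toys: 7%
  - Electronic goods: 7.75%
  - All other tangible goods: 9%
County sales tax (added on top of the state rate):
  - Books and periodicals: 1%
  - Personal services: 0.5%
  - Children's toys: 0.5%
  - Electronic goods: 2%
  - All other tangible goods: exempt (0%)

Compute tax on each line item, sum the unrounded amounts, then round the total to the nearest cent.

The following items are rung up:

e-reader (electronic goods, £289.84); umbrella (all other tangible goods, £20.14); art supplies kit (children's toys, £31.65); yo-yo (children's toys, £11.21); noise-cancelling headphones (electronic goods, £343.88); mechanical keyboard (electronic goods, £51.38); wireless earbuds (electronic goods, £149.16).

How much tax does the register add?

£86.37

E-reader £289.84: electronic goods → 7.75% + 2% county = 9.75% → £28.2594
Umbrella £20.14: all other tangible goods → 9% + 0% county = 9% → £1.8126
Art supplies kit £31.65: children's toys → 7% + 0.5% county = 7.5% → £2.37375
Yo-yo £11.21: children's toys → 7% + 0.5% county = 7.5% → £0.84075
Noise-cancelling headphones £343.88: electronic goods → 7.75% + 2% county = 9.75% → £33.5283
Mechanical keyboard £51.38: electronic goods → 7.75% + 2% county = 9.75% → £5.00955
Wireless earbuds £149.16: electronic goods → 7.75% + 2% county = 9.75% → £14.5431
Unrounded tax sum = £86.36745 → £86.37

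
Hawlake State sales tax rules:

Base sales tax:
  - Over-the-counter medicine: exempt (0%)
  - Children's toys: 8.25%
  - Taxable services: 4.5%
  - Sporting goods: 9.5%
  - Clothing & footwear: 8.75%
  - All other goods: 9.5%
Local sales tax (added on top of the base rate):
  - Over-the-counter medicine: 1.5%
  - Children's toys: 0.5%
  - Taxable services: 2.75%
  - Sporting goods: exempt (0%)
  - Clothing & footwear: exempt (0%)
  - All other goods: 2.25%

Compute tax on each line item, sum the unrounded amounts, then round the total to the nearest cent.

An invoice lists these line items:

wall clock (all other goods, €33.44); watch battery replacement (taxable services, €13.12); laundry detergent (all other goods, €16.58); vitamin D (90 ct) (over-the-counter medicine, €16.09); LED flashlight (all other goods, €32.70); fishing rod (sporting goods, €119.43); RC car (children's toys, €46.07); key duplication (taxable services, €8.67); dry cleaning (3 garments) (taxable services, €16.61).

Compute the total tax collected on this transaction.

€28.12

Wall clock €33.44: all other goods → 9.5% + 2.25% local = 11.75% → €3.9292
Watch battery replacement €13.12: taxable services → 4.5% + 2.75% local = 7.25% → €0.9512
Laundry detergent €16.58: all other goods → 9.5% + 2.25% local = 11.75% → €1.94815
Vitamin D (90 ct) €16.09: over-the-counter medicine → 0% + 1.5% local = 1.5% → €0.24135
LED flashlight €32.70: all other goods → 9.5% + 2.25% local = 11.75% → €3.84225
Fishing rod €119.43: sporting goods → 9.5% + 0% local = 9.5% → €11.34585
RC car €46.07: children's toys → 8.25% + 0.5% local = 8.75% → €4.031125
Key duplication €8.67: taxable services → 4.5% + 2.75% local = 7.25% → €0.628575
Dry cleaning (3 garments) €16.61: taxable services → 4.5% + 2.75% local = 7.25% → €1.204225
Unrounded tax sum = €28.121925 → €28.12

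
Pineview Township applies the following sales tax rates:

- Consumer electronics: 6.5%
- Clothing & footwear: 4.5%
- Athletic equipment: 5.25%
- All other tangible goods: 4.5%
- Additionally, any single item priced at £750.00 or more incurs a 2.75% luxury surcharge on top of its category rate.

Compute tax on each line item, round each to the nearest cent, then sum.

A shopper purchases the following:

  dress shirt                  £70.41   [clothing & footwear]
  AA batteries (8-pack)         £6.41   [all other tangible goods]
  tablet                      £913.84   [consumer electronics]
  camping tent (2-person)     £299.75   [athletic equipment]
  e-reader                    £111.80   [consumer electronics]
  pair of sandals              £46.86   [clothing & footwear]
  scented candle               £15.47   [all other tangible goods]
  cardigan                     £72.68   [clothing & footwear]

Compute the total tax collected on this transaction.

Dress shirt £70.41: clothing & footwear → 4.5% → £3.17
AA batteries (8-pack) £6.41: all other tangible goods → 4.5% → £0.29
Tablet £913.84: consumer electronics → 6.5% + 2.75% surcharge = 9.25% → £84.53
Camping tent (2-person) £299.75: athletic equipment → 5.25% → £15.74
E-reader £111.80: consumer electronics → 6.5% → £7.27
Pair of sandals £46.86: clothing & footwear → 4.5% → £2.11
Scented candle £15.47: all other tangible goods → 4.5% → £0.70
Cardigan £72.68: clothing & footwear → 4.5% → £3.27
Total tax = £3.17 + £0.29 + £84.53 + £15.74 + £7.27 + £2.11 + £0.70 + £3.27 = £117.08

£117.08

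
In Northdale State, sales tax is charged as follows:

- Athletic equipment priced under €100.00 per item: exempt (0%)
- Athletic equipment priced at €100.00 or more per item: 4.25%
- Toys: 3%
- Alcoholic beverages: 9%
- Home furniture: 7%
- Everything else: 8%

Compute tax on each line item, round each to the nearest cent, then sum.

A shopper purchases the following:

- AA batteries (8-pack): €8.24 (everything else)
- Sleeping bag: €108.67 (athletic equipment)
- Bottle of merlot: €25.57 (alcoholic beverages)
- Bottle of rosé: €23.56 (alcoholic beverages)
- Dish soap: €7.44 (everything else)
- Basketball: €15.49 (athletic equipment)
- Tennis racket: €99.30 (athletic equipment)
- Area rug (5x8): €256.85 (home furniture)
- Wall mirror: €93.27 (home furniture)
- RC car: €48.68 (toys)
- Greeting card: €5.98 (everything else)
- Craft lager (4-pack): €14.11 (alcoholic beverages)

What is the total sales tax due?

AA batteries (8-pack) €8.24: everything else → 8% → €0.66
Sleeping bag €108.67: athletic equipment, €100.00 or more → 4.25% → €4.62
Bottle of merlot €25.57: alcoholic beverages → 9% → €2.30
Bottle of rosé €23.56: alcoholic beverages → 9% → €2.12
Dish soap €7.44: everything else → 8% → €0.60
Basketball €15.49: athletic equipment, under €100.00 → 0% → €0.00
Tennis racket €99.30: athletic equipment, under €100.00 → 0% → €0.00
Area rug (5x8) €256.85: home furniture → 7% → €17.98
Wall mirror €93.27: home furniture → 7% → €6.53
RC car €48.68: toys → 3% → €1.46
Greeting card €5.98: everything else → 8% → €0.48
Craft lager (4-pack) €14.11: alcoholic beverages → 9% → €1.27
Total tax = €0.66 + €4.62 + €2.30 + €2.12 + €0.60 + €17.98 + €6.53 + €1.46 + €0.48 + €1.27 = €38.02

€38.02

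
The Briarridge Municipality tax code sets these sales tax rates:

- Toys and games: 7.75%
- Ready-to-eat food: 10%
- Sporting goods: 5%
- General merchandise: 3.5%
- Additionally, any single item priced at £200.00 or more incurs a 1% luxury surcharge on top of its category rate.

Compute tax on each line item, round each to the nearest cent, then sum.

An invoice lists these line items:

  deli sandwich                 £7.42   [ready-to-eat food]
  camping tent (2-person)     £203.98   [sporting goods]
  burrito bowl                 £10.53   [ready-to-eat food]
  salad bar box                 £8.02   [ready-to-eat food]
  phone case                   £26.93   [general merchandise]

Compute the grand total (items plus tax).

£272.65

Deli sandwich £7.42: ready-to-eat food → 10% → £0.74
Camping tent (2-person) £203.98: sporting goods → 5% + 1% surcharge = 6% → £12.24
Burrito bowl £10.53: ready-to-eat food → 10% → £1.05
Salad bar box £8.02: ready-to-eat food → 10% → £0.80
Phone case £26.93: general merchandise → 3.5% → £0.94
Subtotal = £256.88; tax = £15.77; total due = £272.65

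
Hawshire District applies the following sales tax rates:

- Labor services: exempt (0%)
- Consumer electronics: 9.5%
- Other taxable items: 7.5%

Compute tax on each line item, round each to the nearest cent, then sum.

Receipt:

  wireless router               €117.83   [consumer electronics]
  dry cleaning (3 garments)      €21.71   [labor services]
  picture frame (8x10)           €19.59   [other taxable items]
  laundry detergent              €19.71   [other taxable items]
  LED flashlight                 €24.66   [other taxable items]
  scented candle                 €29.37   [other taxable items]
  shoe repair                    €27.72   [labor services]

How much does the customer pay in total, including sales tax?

Wireless router €117.83: consumer electronics → 9.5% → €11.19
Dry cleaning (3 garments) €21.71: labor services → 0% → €0.00
Picture frame (8x10) €19.59: other taxable items → 7.5% → €1.47
Laundry detergent €19.71: other taxable items → 7.5% → €1.48
LED flashlight €24.66: other taxable items → 7.5% → €1.85
Scented candle €29.37: other taxable items → 7.5% → €2.20
Shoe repair €27.72: labor services → 0% → €0.00
Subtotal = €260.59; tax = €18.19; total due = €278.78

€278.78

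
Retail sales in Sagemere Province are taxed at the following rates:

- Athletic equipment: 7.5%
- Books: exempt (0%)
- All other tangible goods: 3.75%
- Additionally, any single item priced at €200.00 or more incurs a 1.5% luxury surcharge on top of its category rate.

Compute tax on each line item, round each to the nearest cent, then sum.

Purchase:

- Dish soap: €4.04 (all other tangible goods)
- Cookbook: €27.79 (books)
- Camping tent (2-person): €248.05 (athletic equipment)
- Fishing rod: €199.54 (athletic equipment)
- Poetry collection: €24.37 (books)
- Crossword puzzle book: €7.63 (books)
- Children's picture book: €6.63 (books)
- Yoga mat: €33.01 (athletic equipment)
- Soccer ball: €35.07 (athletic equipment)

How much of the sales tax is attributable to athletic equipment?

€42.40

Camping tent (2-person) €248.05: athletic equipment → 7.5% + 1.5% surcharge = 9% → €22.32
Fishing rod €199.54: athletic equipment → 7.5% → €14.97
Yoga mat €33.01: athletic equipment → 7.5% → €2.48
Soccer ball €35.07: athletic equipment → 7.5% → €2.63
Tax on athletic equipment = €22.32 + €14.97 + €2.48 + €2.63 = €42.40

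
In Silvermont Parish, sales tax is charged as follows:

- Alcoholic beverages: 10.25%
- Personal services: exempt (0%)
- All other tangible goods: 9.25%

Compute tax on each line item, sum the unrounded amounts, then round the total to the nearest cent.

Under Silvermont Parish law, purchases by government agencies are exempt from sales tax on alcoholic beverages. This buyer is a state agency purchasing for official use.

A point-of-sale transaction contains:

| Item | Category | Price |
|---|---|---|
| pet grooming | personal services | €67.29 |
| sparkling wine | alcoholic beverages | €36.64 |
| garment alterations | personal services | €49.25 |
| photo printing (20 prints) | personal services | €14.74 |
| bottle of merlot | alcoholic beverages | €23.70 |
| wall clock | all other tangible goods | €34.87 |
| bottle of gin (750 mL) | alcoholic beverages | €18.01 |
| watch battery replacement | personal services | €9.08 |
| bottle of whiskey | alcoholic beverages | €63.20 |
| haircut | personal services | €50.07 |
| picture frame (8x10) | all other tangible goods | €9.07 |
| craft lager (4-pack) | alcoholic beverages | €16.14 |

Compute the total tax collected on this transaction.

Pet grooming €67.29: personal services → 0% → €0.00
Sparkling wine €36.64: alcoholic beverages, buyer-exempt → 0% → €0.00
Garment alterations €49.25: personal services → 0% → €0.00
Photo printing (20 prints) €14.74: personal services → 0% → €0.00
Bottle of merlot €23.70: alcoholic beverages, buyer-exempt → 0% → €0.00
Wall clock €34.87: all other tangible goods → 9.25% → €3.225475
Bottle of gin (750 mL) €18.01: alcoholic beverages, buyer-exempt → 0% → €0.00
Watch battery replacement €9.08: personal services → 0% → €0.00
Bottle of whiskey €63.20: alcoholic beverages, buyer-exempt → 0% → €0.00
Haircut €50.07: personal services → 0% → €0.00
Picture frame (8x10) €9.07: all other tangible goods → 9.25% → €0.838975
Craft lager (4-pack) €16.14: alcoholic beverages, buyer-exempt → 0% → €0.00
Unrounded tax sum = €4.06445 → €4.06

€4.06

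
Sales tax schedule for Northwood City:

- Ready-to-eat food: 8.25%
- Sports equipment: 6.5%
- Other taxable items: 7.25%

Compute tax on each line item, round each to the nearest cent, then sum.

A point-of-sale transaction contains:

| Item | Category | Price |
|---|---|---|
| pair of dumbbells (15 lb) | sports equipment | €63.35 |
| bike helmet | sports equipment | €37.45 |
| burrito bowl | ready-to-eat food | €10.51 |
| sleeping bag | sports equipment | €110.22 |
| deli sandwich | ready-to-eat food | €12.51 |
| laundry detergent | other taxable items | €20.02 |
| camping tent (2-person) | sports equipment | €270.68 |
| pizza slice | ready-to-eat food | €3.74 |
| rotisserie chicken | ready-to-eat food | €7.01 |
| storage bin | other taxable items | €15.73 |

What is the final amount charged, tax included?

€587.90

Pair of dumbbells (15 lb) €63.35: sports equipment → 6.5% → €4.12
Bike helmet €37.45: sports equipment → 6.5% → €2.43
Burrito bowl €10.51: ready-to-eat food → 8.25% → €0.87
Sleeping bag €110.22: sports equipment → 6.5% → €7.16
Deli sandwich €12.51: ready-to-eat food → 8.25% → €1.03
Laundry detergent €20.02: other taxable items → 7.25% → €1.45
Camping tent (2-person) €270.68: sports equipment → 6.5% → €17.59
Pizza slice €3.74: ready-to-eat food → 8.25% → €0.31
Rotisserie chicken €7.01: ready-to-eat food → 8.25% → €0.58
Storage bin €15.73: other taxable items → 7.25% → €1.14
Subtotal = €551.22; tax = €36.68; total due = €587.90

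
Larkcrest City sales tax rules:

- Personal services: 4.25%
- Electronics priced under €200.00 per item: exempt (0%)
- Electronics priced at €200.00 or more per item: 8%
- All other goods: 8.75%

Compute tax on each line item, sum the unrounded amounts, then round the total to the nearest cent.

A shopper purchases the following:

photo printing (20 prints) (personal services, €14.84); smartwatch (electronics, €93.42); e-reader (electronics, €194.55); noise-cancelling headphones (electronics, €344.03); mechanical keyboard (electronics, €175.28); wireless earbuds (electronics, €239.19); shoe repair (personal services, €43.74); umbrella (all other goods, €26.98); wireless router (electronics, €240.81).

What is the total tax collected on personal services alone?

€2.49

Photo printing (20 prints) €14.84: personal services → 4.25% → €0.6307
Shoe repair €43.74: personal services → 4.25% → €1.85895
Tax on personal services: unrounded sum = €2.48965 → €2.49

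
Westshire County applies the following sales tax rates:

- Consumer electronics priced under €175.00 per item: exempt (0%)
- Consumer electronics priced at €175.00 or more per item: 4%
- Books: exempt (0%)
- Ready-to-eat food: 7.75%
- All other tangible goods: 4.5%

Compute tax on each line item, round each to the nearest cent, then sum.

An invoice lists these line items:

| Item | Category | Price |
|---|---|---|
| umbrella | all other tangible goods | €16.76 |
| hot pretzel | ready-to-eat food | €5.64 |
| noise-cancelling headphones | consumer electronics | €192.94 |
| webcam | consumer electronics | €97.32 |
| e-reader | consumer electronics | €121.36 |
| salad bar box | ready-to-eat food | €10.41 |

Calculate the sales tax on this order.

€9.72

Umbrella €16.76: all other tangible goods → 4.5% → €0.75
Hot pretzel €5.64: ready-to-eat food → 7.75% → €0.44
Noise-cancelling headphones €192.94: consumer electronics, €175.00 or more → 4% → €7.72
Webcam €97.32: consumer electronics, under €175.00 → 0% → €0.00
E-reader €121.36: consumer electronics, under €175.00 → 0% → €0.00
Salad bar box €10.41: ready-to-eat food → 7.75% → €0.81
Total tax = €0.75 + €0.44 + €7.72 + €0.81 = €9.72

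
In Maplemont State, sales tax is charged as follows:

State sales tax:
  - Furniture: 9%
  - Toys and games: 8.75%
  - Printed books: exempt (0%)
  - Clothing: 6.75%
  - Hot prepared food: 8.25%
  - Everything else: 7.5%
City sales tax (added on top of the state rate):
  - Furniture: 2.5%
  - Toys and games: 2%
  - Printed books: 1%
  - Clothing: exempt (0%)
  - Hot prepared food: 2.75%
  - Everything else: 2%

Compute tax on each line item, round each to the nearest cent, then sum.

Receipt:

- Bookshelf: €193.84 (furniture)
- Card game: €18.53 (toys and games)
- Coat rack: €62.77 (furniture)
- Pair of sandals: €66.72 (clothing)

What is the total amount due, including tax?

€377.86

Bookshelf €193.84: furniture → 9% + 2.5% city = 11.5% → €22.29
Card game €18.53: toys and games → 8.75% + 2% city = 10.75% → €1.99
Coat rack €62.77: furniture → 9% + 2.5% city = 11.5% → €7.22
Pair of sandals €66.72: clothing → 6.75% + 0% city = 6.75% → €4.50
Subtotal = €341.86; tax = €36.00; total due = €377.86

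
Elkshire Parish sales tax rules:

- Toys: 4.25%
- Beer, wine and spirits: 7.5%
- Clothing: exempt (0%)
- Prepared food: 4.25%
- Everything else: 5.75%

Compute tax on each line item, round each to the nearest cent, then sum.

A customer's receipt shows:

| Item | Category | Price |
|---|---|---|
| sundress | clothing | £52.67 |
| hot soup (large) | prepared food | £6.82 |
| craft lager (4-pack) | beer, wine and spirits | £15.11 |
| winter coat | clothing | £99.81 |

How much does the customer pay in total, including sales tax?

Sundress £52.67: clothing → 0% → £0.00
Hot soup (large) £6.82: prepared food → 4.25% → £0.29
Craft lager (4-pack) £15.11: beer, wine and spirits → 7.5% → £1.13
Winter coat £99.81: clothing → 0% → £0.00
Subtotal = £174.41; tax = £1.42; total due = £175.83

£175.83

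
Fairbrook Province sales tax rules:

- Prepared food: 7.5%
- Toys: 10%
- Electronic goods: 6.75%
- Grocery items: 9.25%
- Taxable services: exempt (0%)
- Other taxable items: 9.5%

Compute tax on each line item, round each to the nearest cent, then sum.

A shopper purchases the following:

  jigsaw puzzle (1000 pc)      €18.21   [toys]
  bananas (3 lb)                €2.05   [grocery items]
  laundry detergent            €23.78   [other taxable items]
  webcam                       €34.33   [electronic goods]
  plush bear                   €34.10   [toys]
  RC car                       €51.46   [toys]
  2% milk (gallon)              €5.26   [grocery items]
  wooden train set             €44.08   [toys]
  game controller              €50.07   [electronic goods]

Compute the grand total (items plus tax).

Jigsaw puzzle (1000 pc) €18.21: toys → 10% → €1.82
Bananas (3 lb) €2.05: grocery items → 9.25% → €0.19
Laundry detergent €23.78: other taxable items → 9.5% → €2.26
Webcam €34.33: electronic goods → 6.75% → €2.32
Plush bear €34.10: toys → 10% → €3.41
RC car €51.46: toys → 10% → €5.15
2% milk (gallon) €5.26: grocery items → 9.25% → €0.49
Wooden train set €44.08: toys → 10% → €4.41
Game controller €50.07: electronic goods → 6.75% → €3.38
Subtotal = €263.34; tax = €23.43; total due = €286.77

€286.77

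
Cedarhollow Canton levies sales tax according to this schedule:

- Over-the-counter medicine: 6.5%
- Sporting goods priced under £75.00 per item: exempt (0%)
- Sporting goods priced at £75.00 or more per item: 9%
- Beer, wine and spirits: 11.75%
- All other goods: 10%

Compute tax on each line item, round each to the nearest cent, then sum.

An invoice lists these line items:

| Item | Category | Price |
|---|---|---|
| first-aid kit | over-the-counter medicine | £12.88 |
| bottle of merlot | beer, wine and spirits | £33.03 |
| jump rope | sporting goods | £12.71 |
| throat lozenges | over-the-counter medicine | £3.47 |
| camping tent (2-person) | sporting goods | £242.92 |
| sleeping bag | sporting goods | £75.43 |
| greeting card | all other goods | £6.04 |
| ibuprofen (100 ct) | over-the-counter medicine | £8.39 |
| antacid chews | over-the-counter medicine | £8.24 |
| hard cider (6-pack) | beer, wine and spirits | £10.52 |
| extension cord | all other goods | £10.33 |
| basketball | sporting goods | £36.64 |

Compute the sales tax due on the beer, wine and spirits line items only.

Bottle of merlot £33.03: beer, wine and spirits → 11.75% → £3.88
Hard cider (6-pack) £10.52: beer, wine and spirits → 11.75% → £1.24
Tax on beer, wine and spirits = £3.88 + £1.24 = £5.12

£5.12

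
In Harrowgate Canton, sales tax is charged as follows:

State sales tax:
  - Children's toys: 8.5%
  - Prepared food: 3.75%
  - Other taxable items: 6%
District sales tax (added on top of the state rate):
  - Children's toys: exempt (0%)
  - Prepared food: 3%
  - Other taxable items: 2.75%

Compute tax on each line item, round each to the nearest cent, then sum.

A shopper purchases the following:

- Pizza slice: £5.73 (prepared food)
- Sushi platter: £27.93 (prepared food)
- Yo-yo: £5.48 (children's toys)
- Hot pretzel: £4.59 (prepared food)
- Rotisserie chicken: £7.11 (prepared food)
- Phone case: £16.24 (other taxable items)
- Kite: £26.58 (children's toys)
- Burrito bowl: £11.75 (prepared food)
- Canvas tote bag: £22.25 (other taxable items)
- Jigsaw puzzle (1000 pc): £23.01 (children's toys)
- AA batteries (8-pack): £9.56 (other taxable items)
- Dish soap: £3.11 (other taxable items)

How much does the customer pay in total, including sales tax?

£176.37

Pizza slice £5.73: prepared food → 3.75% + 3% district = 6.75% → £0.39
Sushi platter £27.93: prepared food → 3.75% + 3% district = 6.75% → £1.89
Yo-yo £5.48: children's toys → 8.5% + 0% district = 8.5% → £0.47
Hot pretzel £4.59: prepared food → 3.75% + 3% district = 6.75% → £0.31
Rotisserie chicken £7.11: prepared food → 3.75% + 3% district = 6.75% → £0.48
Phone case £16.24: other taxable items → 6% + 2.75% district = 8.75% → £1.42
Kite £26.58: children's toys → 8.5% + 0% district = 8.5% → £2.26
Burrito bowl £11.75: prepared food → 3.75% + 3% district = 6.75% → £0.79
Canvas tote bag £22.25: other taxable items → 6% + 2.75% district = 8.75% → £1.95
Jigsaw puzzle (1000 pc) £23.01: children's toys → 8.5% + 0% district = 8.5% → £1.96
AA batteries (8-pack) £9.56: other taxable items → 6% + 2.75% district = 8.75% → £0.84
Dish soap £3.11: other taxable items → 6% + 2.75% district = 8.75% → £0.27
Subtotal = £163.34; tax = £13.03; total due = £176.37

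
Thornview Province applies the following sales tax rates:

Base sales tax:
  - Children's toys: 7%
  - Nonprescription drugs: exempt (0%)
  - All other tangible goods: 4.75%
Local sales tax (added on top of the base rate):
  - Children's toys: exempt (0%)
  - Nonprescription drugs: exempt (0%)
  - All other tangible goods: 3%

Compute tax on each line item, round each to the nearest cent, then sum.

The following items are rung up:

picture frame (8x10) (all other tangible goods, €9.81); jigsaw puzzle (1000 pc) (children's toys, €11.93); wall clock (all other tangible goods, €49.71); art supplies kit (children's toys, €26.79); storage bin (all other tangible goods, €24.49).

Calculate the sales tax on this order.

€9.23

Picture frame (8x10) €9.81: all other tangible goods → 4.75% + 3% local = 7.75% → €0.76
Jigsaw puzzle (1000 pc) €11.93: children's toys → 7% + 0% local = 7% → €0.84
Wall clock €49.71: all other tangible goods → 4.75% + 3% local = 7.75% → €3.85
Art supplies kit €26.79: children's toys → 7% + 0% local = 7% → €1.88
Storage bin €24.49: all other tangible goods → 4.75% + 3% local = 7.75% → €1.90
Total tax = €0.76 + €0.84 + €3.85 + €1.88 + €1.90 = €9.23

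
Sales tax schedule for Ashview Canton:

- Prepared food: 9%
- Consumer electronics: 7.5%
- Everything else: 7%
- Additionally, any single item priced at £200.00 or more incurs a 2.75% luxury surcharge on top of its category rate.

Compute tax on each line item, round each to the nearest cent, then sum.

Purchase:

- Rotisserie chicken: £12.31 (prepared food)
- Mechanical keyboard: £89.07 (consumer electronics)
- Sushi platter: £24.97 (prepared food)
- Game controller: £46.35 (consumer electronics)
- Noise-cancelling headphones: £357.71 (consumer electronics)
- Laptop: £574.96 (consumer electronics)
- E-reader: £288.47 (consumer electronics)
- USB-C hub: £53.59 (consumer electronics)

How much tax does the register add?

£142.71

Rotisserie chicken £12.31: prepared food → 9% → £1.11
Mechanical keyboard £89.07: consumer electronics → 7.5% → £6.68
Sushi platter £24.97: prepared food → 9% → £2.25
Game controller £46.35: consumer electronics → 7.5% → £3.48
Noise-cancelling headphones £357.71: consumer electronics → 7.5% + 2.75% surcharge = 10.25% → £36.67
Laptop £574.96: consumer electronics → 7.5% + 2.75% surcharge = 10.25% → £58.93
E-reader £288.47: consumer electronics → 7.5% + 2.75% surcharge = 10.25% → £29.57
USB-C hub £53.59: consumer electronics → 7.5% → £4.02
Total tax = £1.11 + £6.68 + £2.25 + £3.48 + £36.67 + £58.93 + £29.57 + £4.02 = £142.71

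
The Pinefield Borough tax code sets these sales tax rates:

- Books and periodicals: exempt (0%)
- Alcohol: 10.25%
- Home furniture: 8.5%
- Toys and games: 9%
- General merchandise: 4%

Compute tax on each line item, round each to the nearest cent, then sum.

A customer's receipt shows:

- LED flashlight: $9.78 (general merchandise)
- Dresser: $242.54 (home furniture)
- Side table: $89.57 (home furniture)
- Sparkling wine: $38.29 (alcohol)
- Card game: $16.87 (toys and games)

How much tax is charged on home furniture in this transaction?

Dresser $242.54: home furniture → 8.5% → $20.62
Side table $89.57: home furniture → 8.5% → $7.61
Tax on home furniture = $20.62 + $7.61 = $28.23

$28.23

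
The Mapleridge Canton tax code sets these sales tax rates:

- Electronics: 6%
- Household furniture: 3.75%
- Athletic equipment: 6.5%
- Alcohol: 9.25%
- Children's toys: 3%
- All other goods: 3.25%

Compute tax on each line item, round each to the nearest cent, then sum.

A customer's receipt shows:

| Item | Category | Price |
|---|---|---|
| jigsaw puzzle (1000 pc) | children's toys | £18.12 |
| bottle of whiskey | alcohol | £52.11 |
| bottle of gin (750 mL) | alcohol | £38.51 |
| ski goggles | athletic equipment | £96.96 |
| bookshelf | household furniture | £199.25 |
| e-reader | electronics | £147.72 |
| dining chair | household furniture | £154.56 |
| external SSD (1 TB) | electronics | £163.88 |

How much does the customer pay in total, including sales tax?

£918.29

Jigsaw puzzle (1000 pc) £18.12: children's toys → 3% → £0.54
Bottle of whiskey £52.11: alcohol → 9.25% → £4.82
Bottle of gin (750 mL) £38.51: alcohol → 9.25% → £3.56
Ski goggles £96.96: athletic equipment → 6.5% → £6.30
Bookshelf £199.25: household furniture → 3.75% → £7.47
E-reader £147.72: electronics → 6% → £8.86
Dining chair £154.56: household furniture → 3.75% → £5.80
External SSD (1 TB) £163.88: electronics → 6% → £9.83
Subtotal = £871.11; tax = £47.18; total due = £918.29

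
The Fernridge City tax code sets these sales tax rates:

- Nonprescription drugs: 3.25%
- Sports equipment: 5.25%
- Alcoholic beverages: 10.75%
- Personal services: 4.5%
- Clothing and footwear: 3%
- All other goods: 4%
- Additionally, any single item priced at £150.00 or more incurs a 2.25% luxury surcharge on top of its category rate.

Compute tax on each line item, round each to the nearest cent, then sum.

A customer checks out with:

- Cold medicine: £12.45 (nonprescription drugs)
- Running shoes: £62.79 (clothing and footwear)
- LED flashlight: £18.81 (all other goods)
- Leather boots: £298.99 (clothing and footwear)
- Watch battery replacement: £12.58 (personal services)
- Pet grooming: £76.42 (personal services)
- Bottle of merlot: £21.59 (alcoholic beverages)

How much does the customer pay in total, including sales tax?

Cold medicine £12.45: nonprescription drugs → 3.25% → £0.40
Running shoes £62.79: clothing and footwear → 3% → £1.88
LED flashlight £18.81: all other goods → 4% → £0.75
Leather boots £298.99: clothing and footwear → 3% + 2.25% surcharge = 5.25% → £15.70
Watch battery replacement £12.58: personal services → 4.5% → £0.57
Pet grooming £76.42: personal services → 4.5% → £3.44
Bottle of merlot £21.59: alcoholic beverages → 10.75% → £2.32
Subtotal = £503.63; tax = £25.06; total due = £528.69

£528.69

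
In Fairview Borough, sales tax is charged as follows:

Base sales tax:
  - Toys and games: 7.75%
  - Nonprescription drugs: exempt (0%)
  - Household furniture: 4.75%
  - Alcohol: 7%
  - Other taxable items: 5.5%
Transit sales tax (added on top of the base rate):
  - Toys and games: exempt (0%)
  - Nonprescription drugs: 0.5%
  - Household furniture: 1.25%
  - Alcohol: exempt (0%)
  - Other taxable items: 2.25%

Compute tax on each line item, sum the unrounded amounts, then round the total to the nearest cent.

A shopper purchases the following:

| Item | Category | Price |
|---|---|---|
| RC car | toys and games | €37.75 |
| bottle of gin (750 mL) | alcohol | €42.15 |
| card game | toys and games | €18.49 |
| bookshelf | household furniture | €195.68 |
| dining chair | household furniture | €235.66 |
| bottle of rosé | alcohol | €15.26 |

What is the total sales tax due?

RC car €37.75: toys and games → 7.75% + 0% transit = 7.75% → €2.925625
Bottle of gin (750 mL) €42.15: alcohol → 7% + 0% transit = 7% → €2.9505
Card game €18.49: toys and games → 7.75% + 0% transit = 7.75% → €1.432975
Bookshelf €195.68: household furniture → 4.75% + 1.25% transit = 6% → €11.7408
Dining chair €235.66: household furniture → 4.75% + 1.25% transit = 6% → €14.1396
Bottle of rosé €15.26: alcohol → 7% + 0% transit = 7% → €1.0682
Unrounded tax sum = €34.2577 → €34.26

€34.26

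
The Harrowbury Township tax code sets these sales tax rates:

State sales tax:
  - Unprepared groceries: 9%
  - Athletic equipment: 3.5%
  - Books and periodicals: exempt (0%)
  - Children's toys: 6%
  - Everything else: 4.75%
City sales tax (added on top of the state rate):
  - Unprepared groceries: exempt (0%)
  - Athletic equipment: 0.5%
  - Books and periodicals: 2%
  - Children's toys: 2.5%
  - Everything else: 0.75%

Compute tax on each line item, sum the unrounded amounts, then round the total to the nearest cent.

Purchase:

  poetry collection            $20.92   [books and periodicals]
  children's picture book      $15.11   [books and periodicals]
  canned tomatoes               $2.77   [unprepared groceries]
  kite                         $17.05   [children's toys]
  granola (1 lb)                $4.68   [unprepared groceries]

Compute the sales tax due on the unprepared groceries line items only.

Canned tomatoes $2.77: unprepared groceries → 9% + 0% city = 9% → $0.2493
Granola (1 lb) $4.68: unprepared groceries → 9% + 0% city = 9% → $0.4212
Tax on unprepared groceries: unrounded sum = $0.6705 → $0.67

$0.67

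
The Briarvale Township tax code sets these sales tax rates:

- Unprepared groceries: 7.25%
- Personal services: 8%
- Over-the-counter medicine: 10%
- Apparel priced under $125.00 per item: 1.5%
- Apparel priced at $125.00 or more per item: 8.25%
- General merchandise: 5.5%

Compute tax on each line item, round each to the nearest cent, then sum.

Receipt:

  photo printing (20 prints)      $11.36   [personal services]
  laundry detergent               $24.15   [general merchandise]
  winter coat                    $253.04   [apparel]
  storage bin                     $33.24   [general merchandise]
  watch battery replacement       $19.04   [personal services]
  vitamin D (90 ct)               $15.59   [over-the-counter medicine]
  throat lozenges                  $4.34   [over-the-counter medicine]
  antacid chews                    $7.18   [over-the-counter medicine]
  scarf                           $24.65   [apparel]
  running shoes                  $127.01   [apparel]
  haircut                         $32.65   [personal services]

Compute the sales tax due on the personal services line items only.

Photo printing (20 prints) $11.36: personal services → 8% → $0.91
Watch battery replacement $19.04: personal services → 8% → $1.52
Haircut $32.65: personal services → 8% → $2.61
Tax on personal services = $0.91 + $1.52 + $2.61 = $5.04

$5.04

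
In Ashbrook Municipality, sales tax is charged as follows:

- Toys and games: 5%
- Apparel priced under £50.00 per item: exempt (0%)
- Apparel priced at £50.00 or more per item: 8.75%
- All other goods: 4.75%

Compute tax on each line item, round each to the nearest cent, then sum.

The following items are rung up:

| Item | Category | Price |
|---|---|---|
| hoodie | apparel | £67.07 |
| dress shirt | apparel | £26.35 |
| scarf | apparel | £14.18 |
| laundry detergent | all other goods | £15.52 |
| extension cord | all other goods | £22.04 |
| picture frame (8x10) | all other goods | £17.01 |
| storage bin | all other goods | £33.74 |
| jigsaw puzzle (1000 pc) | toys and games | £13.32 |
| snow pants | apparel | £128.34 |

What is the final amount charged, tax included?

Hoodie £67.07: apparel, £50.00 or more → 8.75% → £5.87
Dress shirt £26.35: apparel, under £50.00 → 0% → £0.00
Scarf £14.18: apparel, under £50.00 → 0% → £0.00
Laundry detergent £15.52: all other goods → 4.75% → £0.74
Extension cord £22.04: all other goods → 4.75% → £1.05
Picture frame (8x10) £17.01: all other goods → 4.75% → £0.81
Storage bin £33.74: all other goods → 4.75% → £1.60
Jigsaw puzzle (1000 pc) £13.32: toys and games → 5% → £0.67
Snow pants £128.34: apparel, £50.00 or more → 8.75% → £11.23
Subtotal = £337.57; tax = £21.97; total due = £359.54

£359.54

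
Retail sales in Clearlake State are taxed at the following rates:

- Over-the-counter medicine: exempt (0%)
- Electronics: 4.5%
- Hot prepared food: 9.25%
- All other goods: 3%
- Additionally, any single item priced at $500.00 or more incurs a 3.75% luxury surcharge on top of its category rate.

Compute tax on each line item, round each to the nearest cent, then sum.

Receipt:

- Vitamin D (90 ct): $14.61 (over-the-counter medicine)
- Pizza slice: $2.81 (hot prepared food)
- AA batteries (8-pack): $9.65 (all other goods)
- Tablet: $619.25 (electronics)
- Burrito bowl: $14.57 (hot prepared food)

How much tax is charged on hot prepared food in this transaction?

$1.61

Pizza slice $2.81: hot prepared food → 9.25% → $0.26
Burrito bowl $14.57: hot prepared food → 9.25% → $1.35
Tax on hot prepared food = $0.26 + $1.35 = $1.61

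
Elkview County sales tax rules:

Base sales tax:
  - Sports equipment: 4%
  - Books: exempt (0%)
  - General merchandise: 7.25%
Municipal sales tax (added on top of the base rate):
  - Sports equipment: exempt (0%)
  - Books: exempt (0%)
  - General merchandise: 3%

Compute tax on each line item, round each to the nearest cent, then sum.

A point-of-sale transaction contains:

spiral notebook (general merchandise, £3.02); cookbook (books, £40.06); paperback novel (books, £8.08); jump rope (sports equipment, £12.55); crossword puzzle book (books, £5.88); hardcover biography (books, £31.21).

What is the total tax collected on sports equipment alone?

Jump rope £12.55: sports equipment → 4% + 0% municipal = 4% → £0.50
Tax on sports equipment = £0.50

£0.50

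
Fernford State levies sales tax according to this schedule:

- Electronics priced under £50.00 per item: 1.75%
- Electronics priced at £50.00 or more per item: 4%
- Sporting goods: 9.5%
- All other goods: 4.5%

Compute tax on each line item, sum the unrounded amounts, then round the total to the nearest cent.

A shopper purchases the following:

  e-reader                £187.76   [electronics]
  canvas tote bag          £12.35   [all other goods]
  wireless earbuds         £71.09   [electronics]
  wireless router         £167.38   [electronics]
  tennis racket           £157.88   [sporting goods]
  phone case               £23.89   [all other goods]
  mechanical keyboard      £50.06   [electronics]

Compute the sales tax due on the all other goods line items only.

Canvas tote bag £12.35: all other goods → 4.5% → £0.55575
Phone case £23.89: all other goods → 4.5% → £1.07505
Tax on all other goods: unrounded sum = £1.6308 → £1.63

£1.63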